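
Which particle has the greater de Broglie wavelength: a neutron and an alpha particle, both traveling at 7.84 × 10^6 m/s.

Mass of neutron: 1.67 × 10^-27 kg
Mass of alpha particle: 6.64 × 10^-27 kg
The neutron has the longer wavelength.

Using λ = h/(mv), since both particles have the same velocity, the wavelength depends only on mass.

For neutron: λ₁ = h/(m₁v) = 5.06 × 10^-14 m
For alpha particle: λ₂ = h/(m₂v) = 1.27 × 10^-14 m

Since λ ∝ 1/m at constant velocity, the lighter particle has the longer wavelength.

The neutron has the longer de Broglie wavelength.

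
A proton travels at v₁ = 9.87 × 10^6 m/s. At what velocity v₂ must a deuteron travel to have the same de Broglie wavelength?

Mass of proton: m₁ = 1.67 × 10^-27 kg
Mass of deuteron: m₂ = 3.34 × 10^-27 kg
v₂ = 4.94 × 10^6 m/s

For equal de Broglie wavelengths: λ₁ = λ₂

h/(m₁v₁) = h/(m₂v₂)
m₁v₁ = m₂v₂
v₂ = v₁ · (m₁/m₂)

v₂ = 9.87 × 10^6 m/s × (1.67 × 10^-27 kg / 3.34 × 10^-27 kg)
v₂ = 4.94 × 10^6 m/s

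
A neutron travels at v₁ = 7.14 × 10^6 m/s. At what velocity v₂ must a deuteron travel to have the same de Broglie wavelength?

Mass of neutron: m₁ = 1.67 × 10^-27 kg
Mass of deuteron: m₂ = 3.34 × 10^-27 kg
v₂ = 3.57 × 10^6 m/s

For equal de Broglie wavelengths: λ₁ = λ₂

h/(m₁v₁) = h/(m₂v₂)
m₁v₁ = m₂v₂
v₂ = v₁ · (m₁/m₂)

v₂ = 7.14 × 10^6 m/s × (1.67 × 10^-27 kg / 3.34 × 10^-27 kg)
v₂ = 3.57 × 10^6 m/s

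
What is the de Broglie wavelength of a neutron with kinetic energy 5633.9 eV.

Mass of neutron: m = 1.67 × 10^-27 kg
3.82 × 10^-13 m

Using λ = h/√(2mKE):

First convert KE to Joules: KE = 5633.9 eV = 9.027 × 10^-16 J

λ = h/√(2mKE)
λ = (6.626 × 10^-34 J·s) / √(2 × 1.67 × 10^-27 kg × 9.027 × 10^-16 J)
λ = 3.82 × 10^-13 m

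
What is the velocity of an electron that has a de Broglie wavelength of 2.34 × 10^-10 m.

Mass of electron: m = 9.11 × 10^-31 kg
3.11 × 10^6 m/s

From the de Broglie relation λ = h/(mv), we solve for v:

v = h/(mλ)
v = (6.626 × 10^-34 J·s) / (9.11 × 10^-31 kg × 2.34 × 10^-10 m)
v = 3.11 × 10^6 m/s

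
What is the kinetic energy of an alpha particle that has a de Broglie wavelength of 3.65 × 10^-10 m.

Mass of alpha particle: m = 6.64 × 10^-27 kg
2.48 × 10^-22 J (or 1.55 × 10^-3 eV)

From λ = h/√(2mKE), we solve for KE:

λ² = h²/(2mKE)
KE = h²/(2mλ²)
KE = (6.626 × 10^-34 J·s)² / (2 × 6.64 × 10^-27 kg × (3.65 × 10^-10 m)²)
KE = 2.48 × 10^-22 J
KE = 1.55 × 10^-3 eV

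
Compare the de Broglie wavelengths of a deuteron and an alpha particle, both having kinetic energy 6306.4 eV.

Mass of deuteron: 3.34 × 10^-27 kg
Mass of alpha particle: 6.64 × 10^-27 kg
The deuteron has the longer wavelength.

Using λ = h/√(2mKE):

For deuteron: λ₁ = h/√(2m₁KE) = 2.55 × 10^-13 m
For alpha particle: λ₂ = h/√(2m₂KE) = 1.81 × 10^-13 m

Since λ ∝ 1/√m at constant kinetic energy, the lighter particle has the longer wavelength.

The deuteron has the longer de Broglie wavelength.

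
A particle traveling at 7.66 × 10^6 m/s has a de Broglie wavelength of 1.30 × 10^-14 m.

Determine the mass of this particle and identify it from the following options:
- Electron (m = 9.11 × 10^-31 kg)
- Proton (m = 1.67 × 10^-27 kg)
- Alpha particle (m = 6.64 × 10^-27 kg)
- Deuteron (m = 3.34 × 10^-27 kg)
The particle is an alpha particle.

From λ = h/(mv), solve for mass:

m = h/(λv)
m = (6.626 × 10^-34 J·s) / (1.30 × 10^-14 m × 7.66 × 10^6 m/s)
m = 6.65 × 10^-27 kg

Comparing with the listed masses, this is closest to an alpha particle.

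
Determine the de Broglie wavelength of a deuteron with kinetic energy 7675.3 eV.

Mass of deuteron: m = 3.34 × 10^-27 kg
2.31 × 10^-13 m

Using λ = h/√(2mKE):

First convert KE to Joules: KE = 7675.3 eV = 1.230 × 10^-15 J

λ = h/√(2mKE)
λ = (6.626 × 10^-34 J·s) / √(2 × 3.34 × 10^-27 kg × 1.230 × 10^-15 J)
λ = 2.31 × 10^-13 m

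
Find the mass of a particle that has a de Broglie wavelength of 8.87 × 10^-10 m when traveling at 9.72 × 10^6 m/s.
7.69 × 10^-32 kg

From the de Broglie relation λ = h/(mv), we solve for m:

m = h/(λv)
m = (6.626 × 10^-34 J·s) / (8.87 × 10^-10 m × 9.72 × 10^6 m/s)
m = 7.69 × 10^-32 kg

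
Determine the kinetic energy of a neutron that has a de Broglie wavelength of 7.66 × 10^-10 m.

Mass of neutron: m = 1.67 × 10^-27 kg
2.24 × 10^-22 J (or 1.40 × 10^-3 eV)

From λ = h/√(2mKE), we solve for KE:

λ² = h²/(2mKE)
KE = h²/(2mλ²)
KE = (6.626 × 10^-34 J·s)² / (2 × 1.67 × 10^-27 kg × (7.66 × 10^-10 m)²)
KE = 2.24 × 10^-22 J
KE = 1.40 × 10^-3 eV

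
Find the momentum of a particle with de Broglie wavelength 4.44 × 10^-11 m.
1.49 × 10^-23 kg·m/s

From the de Broglie relation λ = h/p, we solve for p:

p = h/λ
p = (6.626 × 10^-34 J·s) / (4.44 × 10^-11 m)
p = 1.49 × 10^-23 kg·m/s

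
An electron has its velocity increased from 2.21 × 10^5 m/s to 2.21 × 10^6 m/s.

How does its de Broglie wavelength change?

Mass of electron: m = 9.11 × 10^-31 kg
The wavelength decreases by a factor of 10.

Using λ = h/(mv):

Initial wavelength: λ₁ = h/(mv₁) = 3.29 × 10^-9 m
Final wavelength: λ₂ = h/(mv₂) = 3.29 × 10^-10 m

Since λ ∝ 1/v, when velocity increases by a factor of 10, the wavelength decreases by a factor of 10.

λ₂/λ₁ = v₁/v₂ = 1/10

The wavelength decreases by a factor of 10.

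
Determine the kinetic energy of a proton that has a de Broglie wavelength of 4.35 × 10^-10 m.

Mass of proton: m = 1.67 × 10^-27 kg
6.95 × 10^-22 J (or 4.34 × 10^-3 eV)

From λ = h/√(2mKE), we solve for KE:

λ² = h²/(2mKE)
KE = h²/(2mλ²)
KE = (6.626 × 10^-34 J·s)² / (2 × 1.67 × 10^-27 kg × (4.35 × 10^-10 m)²)
KE = 6.95 × 10^-22 J
KE = 4.34 × 10^-3 eV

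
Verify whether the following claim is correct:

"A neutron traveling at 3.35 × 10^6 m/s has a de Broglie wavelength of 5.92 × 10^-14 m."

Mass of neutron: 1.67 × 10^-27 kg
False

The claim is incorrect.

Using λ = h/(mv):
λ = (6.626 × 10^-34 J·s) / (1.67 × 10^-27 kg × 3.35 × 10^6 m/s)
λ = 1.18 × 10^-13 m

The actual wavelength differs from the claimed 5.92 × 10^-14 m.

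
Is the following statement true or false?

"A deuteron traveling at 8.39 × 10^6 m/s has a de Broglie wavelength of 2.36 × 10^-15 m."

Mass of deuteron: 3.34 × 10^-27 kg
False

The claim is incorrect.

Using λ = h/(mv):
λ = (6.626 × 10^-34 J·s) / (3.34 × 10^-27 kg × 8.39 × 10^6 m/s)
λ = 2.36 × 10^-14 m

The actual wavelength differs from the claimed 2.36 × 10^-15 m.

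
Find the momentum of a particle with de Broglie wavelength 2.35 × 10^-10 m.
2.82 × 10^-24 kg·m/s

From the de Broglie relation λ = h/p, we solve for p:

p = h/λ
p = (6.626 × 10^-34 J·s) / (2.35 × 10^-10 m)
p = 2.82 × 10^-24 kg·m/s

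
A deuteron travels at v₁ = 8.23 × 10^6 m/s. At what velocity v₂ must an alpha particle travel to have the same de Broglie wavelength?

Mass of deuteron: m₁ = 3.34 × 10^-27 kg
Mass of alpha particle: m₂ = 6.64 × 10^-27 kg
v₂ = 4.14 × 10^6 m/s

For equal de Broglie wavelengths: λ₁ = λ₂

h/(m₁v₁) = h/(m₂v₂)
m₁v₁ = m₂v₂
v₂ = v₁ · (m₁/m₂)

v₂ = 8.23 × 10^6 m/s × (3.34 × 10^-27 kg / 6.64 × 10^-27 kg)
v₂ = 4.14 × 10^6 m/s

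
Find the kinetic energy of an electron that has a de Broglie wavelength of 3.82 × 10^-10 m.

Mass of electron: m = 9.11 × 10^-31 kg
1.65 × 10^-18 J (or 10.3 eV)

From λ = h/√(2mKE), we solve for KE:

λ² = h²/(2mKE)
KE = h²/(2mλ²)
KE = (6.626 × 10^-34 J·s)² / (2 × 9.11 × 10^-31 kg × (3.82 × 10^-10 m)²)
KE = 1.65 × 10^-18 J
KE = 10.3 eV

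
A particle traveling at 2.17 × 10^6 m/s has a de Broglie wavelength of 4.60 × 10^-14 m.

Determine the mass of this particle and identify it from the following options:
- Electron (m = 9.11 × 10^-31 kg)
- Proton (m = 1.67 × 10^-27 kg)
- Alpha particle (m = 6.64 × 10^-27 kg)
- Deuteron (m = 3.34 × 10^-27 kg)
The particle is an alpha particle.

From λ = h/(mv), solve for mass:

m = h/(λv)
m = (6.626 × 10^-34 J·s) / (4.60 × 10^-14 m × 2.17 × 10^6 m/s)
m = 6.64 × 10^-27 kg

Comparing with the listed masses, this is closest to an alpha particle.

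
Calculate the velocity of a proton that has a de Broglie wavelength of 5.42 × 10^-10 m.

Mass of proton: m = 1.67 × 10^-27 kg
7.32 × 10^2 m/s

From the de Broglie relation λ = h/(mv), we solve for v:

v = h/(mλ)
v = (6.626 × 10^-34 J·s) / (1.67 × 10^-27 kg × 5.42 × 10^-10 m)
v = 7.32 × 10^2 m/s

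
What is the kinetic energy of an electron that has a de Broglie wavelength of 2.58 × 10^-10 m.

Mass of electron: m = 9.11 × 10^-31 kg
3.62 × 10^-18 J (or 22.6 eV)

From λ = h/√(2mKE), we solve for KE:

λ² = h²/(2mKE)
KE = h²/(2mλ²)
KE = (6.626 × 10^-34 J·s)² / (2 × 9.11 × 10^-31 kg × (2.58 × 10^-10 m)²)
KE = 3.62 × 10^-18 J
KE = 22.6 eV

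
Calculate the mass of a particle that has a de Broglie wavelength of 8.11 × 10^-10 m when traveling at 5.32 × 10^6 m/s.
1.54 × 10^-31 kg

From the de Broglie relation λ = h/(mv), we solve for m:

m = h/(λv)
m = (6.626 × 10^-34 J·s) / (8.11 × 10^-10 m × 5.32 × 10^6 m/s)
m = 1.54 × 10^-31 kg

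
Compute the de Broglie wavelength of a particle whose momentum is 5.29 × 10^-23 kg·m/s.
1.25 × 10^-11 m

Using the de Broglie relation λ = h/p:

λ = h/p
λ = (6.626 × 10^-34 J·s) / (5.29 × 10^-23 kg·m/s)
λ = 1.25 × 10^-11 m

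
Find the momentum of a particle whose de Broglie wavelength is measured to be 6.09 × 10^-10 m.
1.09 × 10^-24 kg·m/s

From the de Broglie relation λ = h/p, we solve for p:

p = h/λ
p = (6.626 × 10^-34 J·s) / (6.09 × 10^-10 m)
p = 1.09 × 10^-24 kg·m/s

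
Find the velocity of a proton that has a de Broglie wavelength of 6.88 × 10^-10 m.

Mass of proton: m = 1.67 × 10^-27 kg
5.77 × 10^2 m/s

From the de Broglie relation λ = h/(mv), we solve for v:

v = h/(mλ)
v = (6.626 × 10^-34 J·s) / (1.67 × 10^-27 kg × 6.88 × 10^-10 m)
v = 5.77 × 10^2 m/s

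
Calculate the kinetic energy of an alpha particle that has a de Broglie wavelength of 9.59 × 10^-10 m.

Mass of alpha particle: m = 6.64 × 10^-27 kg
3.59 × 10^-23 J (or 2.24 × 10^-4 eV)

From λ = h/√(2mKE), we solve for KE:

λ² = h²/(2mKE)
KE = h²/(2mλ²)
KE = (6.626 × 10^-34 J·s)² / (2 × 6.64 × 10^-27 kg × (9.59 × 10^-10 m)²)
KE = 3.59 × 10^-23 J
KE = 2.24 × 10^-4 eV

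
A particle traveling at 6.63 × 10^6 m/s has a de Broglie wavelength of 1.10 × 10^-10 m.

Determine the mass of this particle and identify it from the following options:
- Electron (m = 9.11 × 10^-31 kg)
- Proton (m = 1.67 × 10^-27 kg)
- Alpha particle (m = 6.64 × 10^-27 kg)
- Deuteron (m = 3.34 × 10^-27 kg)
The particle is an electron.

From λ = h/(mv), solve for mass:

m = h/(λv)
m = (6.626 × 10^-34 J·s) / (1.10 × 10^-10 m × 6.63 × 10^6 m/s)
m = 9.09 × 10^-31 kg

Comparing with the listed masses, this is closest to an electron.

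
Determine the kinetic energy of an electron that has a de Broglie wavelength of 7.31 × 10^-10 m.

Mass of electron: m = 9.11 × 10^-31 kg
4.51 × 10^-19 J (or 2.81 eV)

From λ = h/√(2mKE), we solve for KE:

λ² = h²/(2mKE)
KE = h²/(2mλ²)
KE = (6.626 × 10^-34 J·s)² / (2 × 9.11 × 10^-31 kg × (7.31 × 10^-10 m)²)
KE = 4.51 × 10^-19 J
KE = 2.81 eV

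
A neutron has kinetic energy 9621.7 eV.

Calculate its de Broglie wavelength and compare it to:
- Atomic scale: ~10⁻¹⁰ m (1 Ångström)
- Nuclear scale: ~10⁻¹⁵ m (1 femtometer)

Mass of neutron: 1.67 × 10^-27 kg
λ = 2.92 × 10^-13 m, which is between nuclear and atomic scales.

Using λ = h/√(2mKE):

KE = 9621.7 eV = 1.542 × 10^-15 J

λ = h/√(2mKE)
λ = (6.626 × 10^-34 J·s) / √(2 × 1.67 × 10^-27 kg × 1.542 × 10^-15 J)
λ = 2.92 × 10^-13 m

Comparison:
- Atomic scale (10⁻¹⁰ m): λ is 0.0029× this size
- Nuclear scale (10⁻¹⁵ m): λ is 2.9e+02× this size

The wavelength is between nuclear and atomic scales.

This wavelength is appropriate for probing atomic structure but too large for nuclear physics experiments.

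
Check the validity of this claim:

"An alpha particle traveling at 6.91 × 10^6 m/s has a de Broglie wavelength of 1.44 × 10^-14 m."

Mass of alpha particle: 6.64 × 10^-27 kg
True

The claim is correct.

Using λ = h/(mv):
λ = (6.626 × 10^-34 J·s) / (6.64 × 10^-27 kg × 6.91 × 10^6 m/s)
λ = 1.44 × 10^-14 m

This matches the claimed value.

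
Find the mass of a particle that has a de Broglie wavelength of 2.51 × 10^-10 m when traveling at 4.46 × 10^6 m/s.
5.92 × 10^-31 kg

From the de Broglie relation λ = h/(mv), we solve for m:

m = h/(λv)
m = (6.626 × 10^-34 J·s) / (2.51 × 10^-10 m × 4.46 × 10^6 m/s)
m = 5.92 × 10^-31 kg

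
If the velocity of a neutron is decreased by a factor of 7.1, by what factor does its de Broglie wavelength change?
The wavelength increases by a factor of 7.1.

From λ = h/(mv), the wavelength is inversely proportional to velocity:

λ ∝ 1/v

If v → v/7.1, then λ → 7.1λ

When velocity is decreased by a factor of 7.1, the wavelength increases by a factor of 7.1.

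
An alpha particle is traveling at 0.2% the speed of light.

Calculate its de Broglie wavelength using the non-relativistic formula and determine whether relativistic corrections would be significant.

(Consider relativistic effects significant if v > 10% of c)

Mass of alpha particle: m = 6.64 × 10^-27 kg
No, relativistic corrections are not needed.

Using the non-relativistic de Broglie formula λ = h/(mv):

v = 0.2% × c = 5.996 × 10^5 m/s

λ = h/(mv)
λ = (6.626 × 10^-34 J·s) / (6.64 × 10^-27 kg × 5.996 × 10^5 m/s)
λ = 1.66 × 10^-13 m

Since v = 0.2% of c < 10% of c, relativistic corrections are NOT significant and this non-relativistic result is a good approximation.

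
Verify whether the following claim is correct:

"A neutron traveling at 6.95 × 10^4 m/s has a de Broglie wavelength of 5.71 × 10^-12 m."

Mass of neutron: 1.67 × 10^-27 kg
True

The claim is correct.

Using λ = h/(mv):
λ = (6.626 × 10^-34 J·s) / (1.67 × 10^-27 kg × 6.95 × 10^4 m/s)
λ = 5.71 × 10^-12 m

This matches the claimed value.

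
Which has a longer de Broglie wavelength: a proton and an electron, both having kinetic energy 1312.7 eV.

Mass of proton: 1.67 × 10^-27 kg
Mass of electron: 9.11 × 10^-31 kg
The electron has the longer wavelength.

Using λ = h/√(2mKE):

For proton: λ₁ = h/√(2m₁KE) = 7.91 × 10^-13 m
For electron: λ₂ = h/√(2m₂KE) = 3.38 × 10^-11 m

Since λ ∝ 1/√m at constant kinetic energy, the lighter particle has the longer wavelength.

The electron has the longer de Broglie wavelength.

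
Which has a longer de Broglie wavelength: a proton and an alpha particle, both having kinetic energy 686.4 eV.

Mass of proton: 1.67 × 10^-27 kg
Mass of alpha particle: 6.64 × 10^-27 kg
The proton has the longer wavelength.

Using λ = h/√(2mKE):

For proton: λ₁ = h/√(2m₁KE) = 1.09 × 10^-12 m
For alpha particle: λ₂ = h/√(2m₂KE) = 5.48 × 10^-13 m

Since λ ∝ 1/√m at constant kinetic energy, the lighter particle has the longer wavelength.

The proton has the longer de Broglie wavelength.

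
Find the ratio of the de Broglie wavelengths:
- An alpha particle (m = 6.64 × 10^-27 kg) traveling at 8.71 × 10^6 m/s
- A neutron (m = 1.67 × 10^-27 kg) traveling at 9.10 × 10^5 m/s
λ₁/λ₂ = 0.0263

Using λ = h/(mv):

λ₁ = h/(m₁v₁) = 1.15 × 10^-14 m
λ₂ = h/(m₂v₂) = 4.36 × 10^-13 m

Ratio λ₁/λ₂ = (m₂v₂)/(m₁v₁)
         = (1.67 × 10^-27 kg × 9.10 × 10^5 m/s) / (6.64 × 10^-27 kg × 8.71 × 10^6 m/s)
         = 0.0263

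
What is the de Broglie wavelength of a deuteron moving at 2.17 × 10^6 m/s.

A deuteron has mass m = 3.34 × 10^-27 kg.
9.14 × 10^-14 m

Using the de Broglie relation λ = h/(mv):

λ = h/(mv)
λ = (6.626 × 10^-34 J·s) / (3.34 × 10^-27 kg × 2.17 × 10^6 m/s)
λ = 9.14 × 10^-14 m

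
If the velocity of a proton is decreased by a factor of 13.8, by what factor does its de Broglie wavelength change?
The wavelength increases by a factor of 13.8.

From λ = h/(mv), the wavelength is inversely proportional to velocity:

λ ∝ 1/v

If v → v/13.8, then λ → 13.8λ

When velocity is decreased by a factor of 13.8, the wavelength increases by a factor of 13.8.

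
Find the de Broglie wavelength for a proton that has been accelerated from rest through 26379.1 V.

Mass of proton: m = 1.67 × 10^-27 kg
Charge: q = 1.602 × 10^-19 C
1.76 × 10^-13 m

When a particle is accelerated through voltage V, it gains kinetic energy KE = qV.

The de Broglie wavelength is then λ = h/√(2mqV):

λ = h/√(2mqV)
λ = (6.626 × 10^-34 J·s) / √(2 × 1.67 × 10^-27 kg × 1.602 × 10^-19 C × 26379.1 V)
λ = 1.76 × 10^-13 m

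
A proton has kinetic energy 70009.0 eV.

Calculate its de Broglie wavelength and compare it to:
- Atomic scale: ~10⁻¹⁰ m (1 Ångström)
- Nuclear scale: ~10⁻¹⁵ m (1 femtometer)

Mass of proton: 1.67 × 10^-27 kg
λ = 1.08 × 10^-13 m, which is between nuclear and atomic scales.

Using λ = h/√(2mKE):

KE = 70009.0 eV = 1.122 × 10^-14 J

λ = h/√(2mKE)
λ = (6.626 × 10^-34 J·s) / √(2 × 1.67 × 10^-27 kg × 1.122 × 10^-14 J)
λ = 1.08 × 10^-13 m

Comparison:
- Atomic scale (10⁻¹⁰ m): λ is 0.0011× this size
- Nuclear scale (10⁻¹⁵ m): λ is 1.1e+02× this size

The wavelength is between nuclear and atomic scales.

This wavelength is appropriate for probing atomic structure but too large for nuclear physics experiments.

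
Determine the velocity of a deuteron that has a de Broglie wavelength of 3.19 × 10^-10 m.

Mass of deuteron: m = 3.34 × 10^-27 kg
6.22 × 10^2 m/s

From the de Broglie relation λ = h/(mv), we solve for v:

v = h/(mλ)
v = (6.626 × 10^-34 J·s) / (3.34 × 10^-27 kg × 3.19 × 10^-10 m)
v = 6.22 × 10^2 m/s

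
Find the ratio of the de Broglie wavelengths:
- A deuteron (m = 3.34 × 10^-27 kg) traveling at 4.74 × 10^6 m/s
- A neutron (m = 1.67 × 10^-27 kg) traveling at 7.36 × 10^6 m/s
λ₁/λ₂ = 0.776

Using λ = h/(mv):

λ₁ = h/(m₁v₁) = 4.19 × 10^-14 m
λ₂ = h/(m₂v₂) = 5.39 × 10^-14 m

Ratio λ₁/λ₂ = (m₂v₂)/(m₁v₁)
         = (1.67 × 10^-27 kg × 7.36 × 10^6 m/s) / (3.34 × 10^-27 kg × 4.74 × 10^6 m/s)
         = 0.776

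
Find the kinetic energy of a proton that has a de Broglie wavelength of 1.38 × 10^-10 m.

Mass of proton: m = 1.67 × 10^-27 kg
6.90 × 10^-21 J (or 0.0431 eV)

From λ = h/√(2mKE), we solve for KE:

λ² = h²/(2mKE)
KE = h²/(2mλ²)
KE = (6.626 × 10^-34 J·s)² / (2 × 1.67 × 10^-27 kg × (1.38 × 10^-10 m)²)
KE = 6.90 × 10^-21 J
KE = 0.0431 eV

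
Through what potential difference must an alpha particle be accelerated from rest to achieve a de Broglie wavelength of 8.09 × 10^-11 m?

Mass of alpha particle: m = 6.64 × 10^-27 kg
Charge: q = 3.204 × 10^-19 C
1.58 × 10^-2 V

From λ = h/√(2mqV), we solve for V:

λ² = h²/(2mqV)
V = h²/(2mqλ²)
V = (6.626 × 10^-34 J·s)² / (2 × 6.64 × 10^-27 kg × 3.204 × 10^-19 C × (8.09 × 10^-11 m)²)
V = 1.58 × 10^-2 V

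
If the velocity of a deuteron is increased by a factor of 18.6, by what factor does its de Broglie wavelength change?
The wavelength decreases by a factor of 18.6.

From λ = h/(mv), the wavelength is inversely proportional to velocity:

λ ∝ 1/v

If v → 18.6v, then λ → λ/18.6

When velocity is increased by a factor of 18.6, the wavelength decreases by a factor of 18.6.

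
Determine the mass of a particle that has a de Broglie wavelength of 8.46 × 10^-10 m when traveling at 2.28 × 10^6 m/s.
3.44 × 10^-31 kg

From the de Broglie relation λ = h/(mv), we solve for m:

m = h/(λv)
m = (6.626 × 10^-34 J·s) / (8.46 × 10^-10 m × 2.28 × 10^6 m/s)
m = 3.44 × 10^-31 kg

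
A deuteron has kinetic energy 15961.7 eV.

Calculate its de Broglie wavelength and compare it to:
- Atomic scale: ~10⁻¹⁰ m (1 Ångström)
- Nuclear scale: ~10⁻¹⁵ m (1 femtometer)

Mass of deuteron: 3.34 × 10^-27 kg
λ = 1.60 × 10^-13 m, which is between nuclear and atomic scales.

Using λ = h/√(2mKE):

KE = 15961.7 eV = 2.557 × 10^-15 J

λ = h/√(2mKE)
λ = (6.626 × 10^-34 J·s) / √(2 × 3.34 × 10^-27 kg × 2.557 × 10^-15 J)
λ = 1.60 × 10^-13 m

Comparison:
- Atomic scale (10⁻¹⁰ m): λ is 0.0016× this size
- Nuclear scale (10⁻¹⁵ m): λ is 1.6e+02× this size

The wavelength is between nuclear and atomic scales.

This wavelength is appropriate for probing atomic structure but too large for nuclear physics experiments.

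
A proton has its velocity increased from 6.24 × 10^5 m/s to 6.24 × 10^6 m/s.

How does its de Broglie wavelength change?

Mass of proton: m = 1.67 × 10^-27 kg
The wavelength decreases by a factor of 10.

Using λ = h/(mv):

Initial wavelength: λ₁ = h/(mv₁) = 6.36 × 10^-13 m
Final wavelength: λ₂ = h/(mv₂) = 6.36 × 10^-14 m

Since λ ∝ 1/v, when velocity increases by a factor of 10, the wavelength decreases by a factor of 10.

λ₂/λ₁ = v₁/v₂ = 1/10

The wavelength decreases by a factor of 10.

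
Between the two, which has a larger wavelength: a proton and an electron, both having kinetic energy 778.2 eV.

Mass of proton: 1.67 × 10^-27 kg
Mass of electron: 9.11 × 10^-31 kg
The electron has the longer wavelength.

Using λ = h/√(2mKE):

For proton: λ₁ = h/√(2m₁KE) = 1.03 × 10^-12 m
For electron: λ₂ = h/√(2m₂KE) = 4.40 × 10^-11 m

Since λ ∝ 1/√m at constant kinetic energy, the lighter particle has the longer wavelength.

The electron has the longer de Broglie wavelength.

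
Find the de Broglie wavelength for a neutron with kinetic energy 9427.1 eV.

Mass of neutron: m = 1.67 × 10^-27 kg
2.95 × 10^-13 m

Using λ = h/√(2mKE):

First convert KE to Joules: KE = 9427.1 eV = 1.510 × 10^-15 J

λ = h/√(2mKE)
λ = (6.626 × 10^-34 J·s) / √(2 × 1.67 × 10^-27 kg × 1.510 × 10^-15 J)
λ = 2.95 × 10^-13 m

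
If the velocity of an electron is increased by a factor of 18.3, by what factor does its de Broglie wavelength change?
The wavelength decreases by a factor of 18.3.

From λ = h/(mv), the wavelength is inversely proportional to velocity:

λ ∝ 1/v

If v → 18.3v, then λ → λ/18.3

When velocity is increased by a factor of 18.3, the wavelength decreases by a factor of 18.3.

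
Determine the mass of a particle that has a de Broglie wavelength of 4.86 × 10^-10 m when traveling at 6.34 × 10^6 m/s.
2.15 × 10^-31 kg

From the de Broglie relation λ = h/(mv), we solve for m:

m = h/(λv)
m = (6.626 × 10^-34 J·s) / (4.86 × 10^-10 m × 6.34 × 10^6 m/s)
m = 2.15 × 10^-31 kg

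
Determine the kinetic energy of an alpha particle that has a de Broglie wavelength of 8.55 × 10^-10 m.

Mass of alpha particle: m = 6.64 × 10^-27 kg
4.52 × 10^-23 J (or 2.82 × 10^-4 eV)

From λ = h/√(2mKE), we solve for KE:

λ² = h²/(2mKE)
KE = h²/(2mλ²)
KE = (6.626 × 10^-34 J·s)² / (2 × 6.64 × 10^-27 kg × (8.55 × 10^-10 m)²)
KE = 4.52 × 10^-23 J
KE = 2.82 × 10^-4 eV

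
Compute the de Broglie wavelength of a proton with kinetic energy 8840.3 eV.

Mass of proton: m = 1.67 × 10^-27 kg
3.05 × 10^-13 m

Using λ = h/√(2mKE):

First convert KE to Joules: KE = 8840.3 eV = 1.416 × 10^-15 J

λ = h/√(2mKE)
λ = (6.626 × 10^-34 J·s) / √(2 × 1.67 × 10^-27 kg × 1.416 × 10^-15 J)
λ = 3.05 × 10^-13 m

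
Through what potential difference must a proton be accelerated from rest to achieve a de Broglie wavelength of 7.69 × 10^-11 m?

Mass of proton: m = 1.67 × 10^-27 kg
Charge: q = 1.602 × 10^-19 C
1.39 × 10^-1 V

From λ = h/√(2mqV), we solve for V:

λ² = h²/(2mqV)
V = h²/(2mqλ²)
V = (6.626 × 10^-34 J·s)² / (2 × 1.67 × 10^-27 kg × 1.602 × 10^-19 C × (7.69 × 10^-11 m)²)
V = 1.39 × 10^-1 V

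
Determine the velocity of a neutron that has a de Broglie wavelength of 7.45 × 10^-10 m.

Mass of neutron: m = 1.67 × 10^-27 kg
5.33 × 10^2 m/s

From the de Broglie relation λ = h/(mv), we solve for v:

v = h/(mλ)
v = (6.626 × 10^-34 J·s) / (1.67 × 10^-27 kg × 7.45 × 10^-10 m)
v = 5.33 × 10^2 m/s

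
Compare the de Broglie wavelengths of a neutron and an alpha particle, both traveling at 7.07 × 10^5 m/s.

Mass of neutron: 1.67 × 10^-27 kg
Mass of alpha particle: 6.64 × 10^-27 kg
The neutron has the longer wavelength.

Using λ = h/(mv), since both particles have the same velocity, the wavelength depends only on mass.

For neutron: λ₁ = h/(m₁v) = 5.61 × 10^-13 m
For alpha particle: λ₂ = h/(m₂v) = 1.41 × 10^-13 m

Since λ ∝ 1/m at constant velocity, the lighter particle has the longer wavelength.

The neutron has the longer de Broglie wavelength.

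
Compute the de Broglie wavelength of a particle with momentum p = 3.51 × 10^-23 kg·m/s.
1.89 × 10^-11 m

Using the de Broglie relation λ = h/p:

λ = h/p
λ = (6.626 × 10^-34 J·s) / (3.51 × 10^-23 kg·m/s)
λ = 1.89 × 10^-11 m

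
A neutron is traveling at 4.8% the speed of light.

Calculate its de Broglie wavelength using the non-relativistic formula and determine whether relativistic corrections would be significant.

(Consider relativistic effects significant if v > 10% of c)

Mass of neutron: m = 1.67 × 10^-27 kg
No, relativistic corrections are not needed.

Using the non-relativistic de Broglie formula λ = h/(mv):

v = 4.8% × c = 1.439 × 10^7 m/s

λ = h/(mv)
λ = (6.626 × 10^-34 J·s) / (1.67 × 10^-27 kg × 1.439 × 10^7 m/s)
λ = 2.76 × 10^-14 m

Since v = 4.8% of c < 10% of c, relativistic corrections are NOT significant and this non-relativistic result is a good approximation.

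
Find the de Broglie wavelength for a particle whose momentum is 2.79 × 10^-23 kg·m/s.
2.37 × 10^-11 m

Using the de Broglie relation λ = h/p:

λ = h/p
λ = (6.626 × 10^-34 J·s) / (2.79 × 10^-23 kg·m/s)
λ = 2.37 × 10^-11 m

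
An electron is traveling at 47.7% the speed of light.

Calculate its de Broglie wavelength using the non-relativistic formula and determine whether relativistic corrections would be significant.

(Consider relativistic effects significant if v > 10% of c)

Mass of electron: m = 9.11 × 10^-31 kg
Yes, relativistic corrections are needed.

Using the non-relativistic de Broglie formula λ = h/(mv):

v = 47.7% × c = 1.430 × 10^8 m/s

λ = h/(mv)
λ = (6.626 × 10^-34 J·s) / (9.11 × 10^-31 kg × 1.430 × 10^8 m/s)
λ = 5.09 × 10^-12 m

Since v = 47.7% of c > 10% of c, relativistic corrections ARE significant and the actual wavelength would differ from this non-relativistic estimate.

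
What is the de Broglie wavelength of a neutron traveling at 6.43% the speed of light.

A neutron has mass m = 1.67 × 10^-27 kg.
2.06 × 10^-14 m

Using the de Broglie relation λ = h/(mv):

v = 6.43% × c = 1.928 × 10^7 m/s

λ = h/(mv)
λ = (6.626 × 10^-34 J·s) / (1.67 × 10^-27 kg × 1.928 × 10^7 m/s)
λ = 2.06 × 10^-14 m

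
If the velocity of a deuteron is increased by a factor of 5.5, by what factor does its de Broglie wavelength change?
The wavelength decreases by a factor of 5.5.

From λ = h/(mv), the wavelength is inversely proportional to velocity:

λ ∝ 1/v

If v → 5.5v, then λ → λ/5.5

When velocity is increased by a factor of 5.5, the wavelength decreases by a factor of 5.5.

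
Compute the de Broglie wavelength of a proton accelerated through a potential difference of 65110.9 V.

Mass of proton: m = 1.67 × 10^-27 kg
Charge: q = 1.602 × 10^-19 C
1.12 × 10^-13 m

When a particle is accelerated through voltage V, it gains kinetic energy KE = qV.

The de Broglie wavelength is then λ = h/√(2mqV):

λ = h/√(2mqV)
λ = (6.626 × 10^-34 J·s) / √(2 × 1.67 × 10^-27 kg × 1.602 × 10^-19 C × 65110.9 V)
λ = 1.12 × 10^-13 m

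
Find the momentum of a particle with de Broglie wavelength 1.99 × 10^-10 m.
3.33 × 10^-24 kg·m/s

From the de Broglie relation λ = h/p, we solve for p:

p = h/λ
p = (6.626 × 10^-34 J·s) / (1.99 × 10^-10 m)
p = 3.33 × 10^-24 kg·m/s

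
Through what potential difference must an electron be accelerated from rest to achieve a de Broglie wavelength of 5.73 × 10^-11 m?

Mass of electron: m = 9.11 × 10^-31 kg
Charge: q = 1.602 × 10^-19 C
458 V

From λ = h/√(2mqV), we solve for V:

λ² = h²/(2mqV)
V = h²/(2mqλ²)
V = (6.626 × 10^-34 J·s)² / (2 × 9.11 × 10^-31 kg × 1.602 × 10^-19 C × (5.73 × 10^-11 m)²)
V = 458 V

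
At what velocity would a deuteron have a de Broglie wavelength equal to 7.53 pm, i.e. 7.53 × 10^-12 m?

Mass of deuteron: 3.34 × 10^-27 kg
2.63 × 10^4 m/s

From λ = h/(mv), solve for v:

v = h/(mλ)
v = (6.626 × 10^-34 J·s) / (3.34 × 10^-27 kg × 7.53 × 10^-12 m)
v = 2.63 × 10^4 m/s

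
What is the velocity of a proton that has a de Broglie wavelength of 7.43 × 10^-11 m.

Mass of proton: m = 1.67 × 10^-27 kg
5.34 × 10^3 m/s

From the de Broglie relation λ = h/(mv), we solve for v:

v = h/(mλ)
v = (6.626 × 10^-34 J·s) / (1.67 × 10^-27 kg × 7.43 × 10^-11 m)
v = 5.34 × 10^3 m/s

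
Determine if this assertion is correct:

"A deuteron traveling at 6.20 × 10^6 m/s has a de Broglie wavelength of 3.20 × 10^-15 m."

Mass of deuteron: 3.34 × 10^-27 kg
False

The claim is incorrect.

Using λ = h/(mv):
λ = (6.626 × 10^-34 J·s) / (3.34 × 10^-27 kg × 6.20 × 10^6 m/s)
λ = 3.20 × 10^-14 m

The actual wavelength differs from the claimed 3.20 × 10^-15 m.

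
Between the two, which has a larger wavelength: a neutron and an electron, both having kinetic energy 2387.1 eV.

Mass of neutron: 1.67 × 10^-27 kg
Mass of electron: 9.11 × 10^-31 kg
The electron has the longer wavelength.

Using λ = h/√(2mKE):

For neutron: λ₁ = h/√(2m₁KE) = 5.86 × 10^-13 m
For electron: λ₂ = h/√(2m₂KE) = 2.51 × 10^-11 m

Since λ ∝ 1/√m at constant kinetic energy, the lighter particle has the longer wavelength.

The electron has the longer de Broglie wavelength.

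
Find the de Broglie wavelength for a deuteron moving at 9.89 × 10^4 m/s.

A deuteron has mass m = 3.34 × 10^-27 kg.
2.01 × 10^-12 m

Using the de Broglie relation λ = h/(mv):

λ = h/(mv)
λ = (6.626 × 10^-34 J·s) / (3.34 × 10^-27 kg × 9.89 × 10^4 m/s)
λ = 2.01 × 10^-12 m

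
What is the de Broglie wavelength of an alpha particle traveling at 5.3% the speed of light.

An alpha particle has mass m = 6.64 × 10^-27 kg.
6.28 × 10^-15 m

Using the de Broglie relation λ = h/(mv):

v = 5.3% × c = 1.589 × 10^7 m/s

λ = h/(mv)
λ = (6.626 × 10^-34 J·s) / (6.64 × 10^-27 kg × 1.589 × 10^7 m/s)
λ = 6.28 × 10^-15 m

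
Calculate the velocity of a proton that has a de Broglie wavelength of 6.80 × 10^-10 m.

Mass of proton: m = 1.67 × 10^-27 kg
5.83 × 10^2 m/s

From the de Broglie relation λ = h/(mv), we solve for v:

v = h/(mλ)
v = (6.626 × 10^-34 J·s) / (1.67 × 10^-27 kg × 6.80 × 10^-10 m)
v = 5.83 × 10^2 m/s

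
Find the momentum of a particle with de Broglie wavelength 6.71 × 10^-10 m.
9.87 × 10^-25 kg·m/s

From the de Broglie relation λ = h/p, we solve for p:

p = h/λ
p = (6.626 × 10^-34 J·s) / (6.71 × 10^-10 m)
p = 9.87 × 10^-25 kg·m/s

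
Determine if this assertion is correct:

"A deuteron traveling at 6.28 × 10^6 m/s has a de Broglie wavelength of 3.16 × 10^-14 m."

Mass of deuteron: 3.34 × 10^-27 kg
True

The claim is correct.

Using λ = h/(mv):
λ = (6.626 × 10^-34 J·s) / (3.34 × 10^-27 kg × 6.28 × 10^6 m/s)
λ = 3.16 × 10^-14 m

This matches the claimed value.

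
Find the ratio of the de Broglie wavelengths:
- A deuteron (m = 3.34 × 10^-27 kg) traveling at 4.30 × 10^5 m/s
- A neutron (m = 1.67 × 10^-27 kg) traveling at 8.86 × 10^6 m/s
λ₁/λ₂ = 10.3

Using λ = h/(mv):

λ₁ = h/(m₁v₁) = 4.61 × 10^-13 m
λ₂ = h/(m₂v₂) = 4.48 × 10^-14 m

Ratio λ₁/λ₂ = (m₂v₂)/(m₁v₁)
         = (1.67 × 10^-27 kg × 8.86 × 10^6 m/s) / (3.34 × 10^-27 kg × 4.30 × 10^5 m/s)
         = 10.3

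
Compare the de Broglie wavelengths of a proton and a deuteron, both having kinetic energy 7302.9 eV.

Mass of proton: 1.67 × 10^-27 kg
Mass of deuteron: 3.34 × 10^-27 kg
The proton has the longer wavelength.

Using λ = h/√(2mKE):

For proton: λ₁ = h/√(2m₁KE) = 3.35 × 10^-13 m
For deuteron: λ₂ = h/√(2m₂KE) = 2.37 × 10^-13 m

Since λ ∝ 1/√m at constant kinetic energy, the lighter particle has the longer wavelength.

The proton has the longer de Broglie wavelength.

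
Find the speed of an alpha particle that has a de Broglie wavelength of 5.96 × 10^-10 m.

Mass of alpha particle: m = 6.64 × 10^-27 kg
1.67 × 10^2 m/s

From the de Broglie relation λ = h/(mv), we solve for v:

v = h/(mλ)
v = (6.626 × 10^-34 J·s) / (6.64 × 10^-27 kg × 5.96 × 10^-10 m)
v = 1.67 × 10^2 m/s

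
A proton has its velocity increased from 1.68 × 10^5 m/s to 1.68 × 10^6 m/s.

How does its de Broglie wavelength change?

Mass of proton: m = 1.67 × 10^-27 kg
The wavelength decreases by a factor of 10.

Using λ = h/(mv):

Initial wavelength: λ₁ = h/(mv₁) = 2.36 × 10^-12 m
Final wavelength: λ₂ = h/(mv₂) = 2.36 × 10^-13 m

Since λ ∝ 1/v, when velocity increases by a factor of 10, the wavelength decreases by a factor of 10.

λ₂/λ₁ = v₁/v₂ = 1/10

The wavelength decreases by a factor of 10.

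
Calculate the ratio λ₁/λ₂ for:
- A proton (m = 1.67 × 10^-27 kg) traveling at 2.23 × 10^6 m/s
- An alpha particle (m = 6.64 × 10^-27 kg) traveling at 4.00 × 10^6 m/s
λ₁/λ₂ = 7.13

Using λ = h/(mv):

λ₁ = h/(m₁v₁) = 1.78 × 10^-13 m
λ₂ = h/(m₂v₂) = 2.49 × 10^-14 m

Ratio λ₁/λ₂ = (m₂v₂)/(m₁v₁)
         = (6.64 × 10^-27 kg × 4.00 × 10^6 m/s) / (1.67 × 10^-27 kg × 2.23 × 10^6 m/s)
         = 7.13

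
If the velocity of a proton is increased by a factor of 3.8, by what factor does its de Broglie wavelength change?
The wavelength decreases by a factor of 3.8.

From λ = h/(mv), the wavelength is inversely proportional to velocity:

λ ∝ 1/v

If v → 3.8v, then λ → λ/3.8

When velocity is increased by a factor of 3.8, the wavelength decreases by a factor of 3.8.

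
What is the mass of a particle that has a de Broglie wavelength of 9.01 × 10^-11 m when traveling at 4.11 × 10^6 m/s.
1.79 × 10^-30 kg

From the de Broglie relation λ = h/(mv), we solve for m:

m = h/(λv)
m = (6.626 × 10^-34 J·s) / (9.01 × 10^-11 m × 4.11 × 10^6 m/s)
m = 1.79 × 10^-30 kg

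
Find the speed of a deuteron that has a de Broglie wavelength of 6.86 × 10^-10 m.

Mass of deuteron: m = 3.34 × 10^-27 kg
2.89 × 10^2 m/s

From the de Broglie relation λ = h/(mv), we solve for v:

v = h/(mλ)
v = (6.626 × 10^-34 J·s) / (3.34 × 10^-27 kg × 6.86 × 10^-10 m)
v = 2.89 × 10^2 m/s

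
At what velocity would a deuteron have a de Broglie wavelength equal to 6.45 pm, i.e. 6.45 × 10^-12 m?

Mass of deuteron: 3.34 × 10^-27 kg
3.08 × 10^4 m/s

From λ = h/(mv), solve for v:

v = h/(mλ)
v = (6.626 × 10^-34 J·s) / (3.34 × 10^-27 kg × 6.45 × 10^-12 m)
v = 3.08 × 10^4 m/s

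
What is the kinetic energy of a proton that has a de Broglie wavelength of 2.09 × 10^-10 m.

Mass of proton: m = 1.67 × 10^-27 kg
3.01 × 10^-21 J (or 0.0188 eV)

From λ = h/√(2mKE), we solve for KE:

λ² = h²/(2mKE)
KE = h²/(2mλ²)
KE = (6.626 × 10^-34 J·s)² / (2 × 1.67 × 10^-27 kg × (2.09 × 10^-10 m)²)
KE = 3.01 × 10^-21 J
KE = 0.0188 eV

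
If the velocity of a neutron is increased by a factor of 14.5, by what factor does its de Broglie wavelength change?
The wavelength decreases by a factor of 14.5.

From λ = h/(mv), the wavelength is inversely proportional to velocity:

λ ∝ 1/v

If v → 14.5v, then λ → λ/14.5

When velocity is increased by a factor of 14.5, the wavelength decreases by a factor of 14.5.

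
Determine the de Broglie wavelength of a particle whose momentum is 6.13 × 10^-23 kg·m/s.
1.08 × 10^-11 m

Using the de Broglie relation λ = h/p:

λ = h/p
λ = (6.626 × 10^-34 J·s) / (6.13 × 10^-23 kg·m/s)
λ = 1.08 × 10^-11 m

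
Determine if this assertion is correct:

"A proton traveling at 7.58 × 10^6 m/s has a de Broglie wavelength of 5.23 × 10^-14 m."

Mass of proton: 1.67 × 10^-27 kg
True

The claim is correct.

Using λ = h/(mv):
λ = (6.626 × 10^-34 J·s) / (1.67 × 10^-27 kg × 7.58 × 10^6 m/s)
λ = 5.23 × 10^-14 m

This matches the claimed value.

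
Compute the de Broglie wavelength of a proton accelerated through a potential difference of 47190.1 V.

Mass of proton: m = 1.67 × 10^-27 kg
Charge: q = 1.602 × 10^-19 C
1.32 × 10^-13 m

When a particle is accelerated through voltage V, it gains kinetic energy KE = qV.

The de Broglie wavelength is then λ = h/√(2mqV):

λ = h/√(2mqV)
λ = (6.626 × 10^-34 J·s) / √(2 × 1.67 × 10^-27 kg × 1.602 × 10^-19 C × 47190.1 V)
λ = 1.32 × 10^-13 m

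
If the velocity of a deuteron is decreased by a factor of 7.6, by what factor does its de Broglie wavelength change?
The wavelength increases by a factor of 7.6.

From λ = h/(mv), the wavelength is inversely proportional to velocity:

λ ∝ 1/v

If v → v/7.6, then λ → 7.6λ

When velocity is decreased by a factor of 7.6, the wavelength increases by a factor of 7.6.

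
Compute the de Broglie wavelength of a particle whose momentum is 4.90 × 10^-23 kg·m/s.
1.35 × 10^-11 m

Using the de Broglie relation λ = h/p:

λ = h/p
λ = (6.626 × 10^-34 J·s) / (4.90 × 10^-23 kg·m/s)
λ = 1.35 × 10^-11 m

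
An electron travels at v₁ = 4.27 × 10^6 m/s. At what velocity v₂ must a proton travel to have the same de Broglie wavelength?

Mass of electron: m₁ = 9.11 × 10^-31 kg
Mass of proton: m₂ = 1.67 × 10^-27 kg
v₂ = 2.33 × 10^3 m/s

For equal de Broglie wavelengths: λ₁ = λ₂

h/(m₁v₁) = h/(m₂v₂)
m₁v₁ = m₂v₂
v₂ = v₁ · (m₁/m₂)

v₂ = 4.27 × 10^6 m/s × (9.11 × 10^-31 kg / 1.67 × 10^-27 kg)
v₂ = 2.33 × 10^3 m/s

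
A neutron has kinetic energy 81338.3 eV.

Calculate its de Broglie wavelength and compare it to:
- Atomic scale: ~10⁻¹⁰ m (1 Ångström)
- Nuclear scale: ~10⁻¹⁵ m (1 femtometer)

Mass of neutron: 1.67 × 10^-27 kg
λ = 1.00 × 10^-13 m, which is between nuclear and atomic scales.

Using λ = h/√(2mKE):

KE = 81338.3 eV = 1.303 × 10^-14 J

λ = h/√(2mKE)
λ = (6.626 × 10^-34 J·s) / √(2 × 1.67 × 10^-27 kg × 1.303 × 10^-14 J)
λ = 1.00 × 10^-13 m

Comparison:
- Atomic scale (10⁻¹⁰ m): λ is 0.001× this size
- Nuclear scale (10⁻¹⁵ m): λ is 1e+02× this size

The wavelength is between nuclear and atomic scales.

This wavelength is appropriate for probing atomic structure but too large for nuclear physics experiments.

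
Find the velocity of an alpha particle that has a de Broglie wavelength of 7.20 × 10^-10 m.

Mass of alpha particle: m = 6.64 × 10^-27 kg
1.39 × 10^2 m/s

From the de Broglie relation λ = h/(mv), we solve for v:

v = h/(mλ)
v = (6.626 × 10^-34 J·s) / (6.64 × 10^-27 kg × 7.20 × 10^-10 m)
v = 1.39 × 10^2 m/s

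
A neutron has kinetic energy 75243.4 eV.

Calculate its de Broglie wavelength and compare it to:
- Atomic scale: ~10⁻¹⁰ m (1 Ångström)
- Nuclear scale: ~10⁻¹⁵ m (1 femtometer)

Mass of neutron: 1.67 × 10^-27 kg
λ = 1.04 × 10^-13 m, which is between nuclear and atomic scales.

Using λ = h/√(2mKE):

KE = 75243.4 eV = 1.206 × 10^-14 J

λ = h/√(2mKE)
λ = (6.626 × 10^-34 J·s) / √(2 × 1.67 × 10^-27 kg × 1.206 × 10^-14 J)
λ = 1.04 × 10^-13 m

Comparison:
- Atomic scale (10⁻¹⁰ m): λ is 0.001× this size
- Nuclear scale (10⁻¹⁵ m): λ is 1e+02× this size

The wavelength is between nuclear and atomic scales.

This wavelength is appropriate for probing atomic structure but too large for nuclear physics experiments.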